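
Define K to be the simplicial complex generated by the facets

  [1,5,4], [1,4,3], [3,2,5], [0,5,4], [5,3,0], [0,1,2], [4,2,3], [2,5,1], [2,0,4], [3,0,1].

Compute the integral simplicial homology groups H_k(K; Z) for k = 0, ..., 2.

We work with the vertex ordering 0 < 1 < 2 < 3 < 4 < 5. The simplices of K, each written with vertices in increasing order, are:

  0-simplices (6): [0], [1], [2], [3], [4], [5]
  1-simplices (15): [0,1], [0,2], [0,3], [0,4], [0,5], [1,2], [1,3], [1,4], [1,5], [2,3], [2,4], [2,5], [3,4], [3,5], [4,5]
  2-simplices (10): [0,1,2], [0,1,3], [0,2,4], [0,3,5], [0,4,5], [1,2,5], [1,3,4], [1,4,5], [2,3,4], [2,3,5]

so the chain groups are C_0 ≅ Z^6, C_1 ≅ Z^15, C_2 ≅ Z^10.

Boundary ∂_1: C_1 → C_0 is given by ∂[p,q] = [q] − [p]. For instance
  ∂[3,5] = [5] − [3].
The resulting 6×15 matrix has rank 5, and its Smith normal form has invariant factors (1,1,1,1,1).

The boundary map ∂_2: C_2 → C_1 acts by ∂[p,q,r] = [q,r] − [p,r] + [p,q]. For instance
  ∂[1,4,5] = [4,5] − [1,5] + [1,4],
  ∂[0,4,5] = [4,5] − [0,5] + [0,4].
The 15×10 boundary matrix has rank 10 and Smith normal form diag(1,1,1,1,1,1,1,1,1,2).

Now H_k = ker ∂_k / im ∂_{k+1}, so:

  H_0: rank C_0 − rank ∂_1 = 6 − 5 = 1, and the invariant factors of ∂_1 are all 1, so H_0 = Z.
  H_1: rank ker ∂_1 − rank ∂_2 = (15 − 5) − 10 = 0, and ∂_2 has invariant factor 2 > 1, so H_1 = Z/2.
  H_2: rank ker ∂_2 − rank ∂_3 = (10 − 10) − 0 = 0, and there is no ∂_3, so H_2 = 0.

As a check, the Euler characteristic is 6 − 15 + 10 = 1, which agrees with 1 − 0 + 0 = 1.

H_0 = Z,  H_1 = Z/2,  H_2 = 0.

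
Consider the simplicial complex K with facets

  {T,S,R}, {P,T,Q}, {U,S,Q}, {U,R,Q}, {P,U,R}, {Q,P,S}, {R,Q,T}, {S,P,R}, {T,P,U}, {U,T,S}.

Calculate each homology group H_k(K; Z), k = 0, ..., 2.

H_0 = Z,  H_1 = Z/2,  H_2 = 0.

Order the vertices as P < Q < R < S < T < U. Listing each simplex with vertices in this order, K has dimension 2 with simplices:

  0-simplices (6): P, Q, R, S, T, U
  1-simplices (15): PQ, PR, PS, PT, PU, QR, QS, QT, QU, RS, RT, RU, ST, SU, TU
  2-simplices (10): PQS, PQT, PRS, PRU, PTU, QRT, QRU, QSU, RST, STU

Hence C_0 ≅ Z^6, C_1 ≅ Z^15, C_2 ≅ Z^10.

The boundary map ∂_1: C_1 → C_0 maps an edge to its endpoints' difference, ∂[p,q] = q − p.
The 6×15 boundary matrix has rank 5 and Smith normal form diag(1,1,1,1,1).

∂_2: C_2 → C_1 acts by ∂[p,q,r] = [q,r] − [p,r] + [p,q]. For instance
  ∂PRU = RU − PU + PR,
  ∂PRS = RS − PS + PR.
The 15×10 boundary matrix has rank 10 and Smith normal form diag(1,1,1,1,1,1,1,1,1,2).

Computing H_k = (kernel of ∂_k) / (image of ∂_{k+1}):

  H_0: rank C_0 − rank ∂_1 = 6 − 5 = 1, and the invariant factors of ∂_1 are all 1, so H_0 = Z.
  H_1: rank ker ∂_1 − rank ∂_2 = (15 − 5) − 10 = 0, and ∂_2 has invariant factor 2 > 1, so H_1 = Z/2.
  H_2: rank ker ∂_2 − rank ∂_3 = (10 − 10) − 0 = 0, and there is no ∂_3, so H_2 = 0.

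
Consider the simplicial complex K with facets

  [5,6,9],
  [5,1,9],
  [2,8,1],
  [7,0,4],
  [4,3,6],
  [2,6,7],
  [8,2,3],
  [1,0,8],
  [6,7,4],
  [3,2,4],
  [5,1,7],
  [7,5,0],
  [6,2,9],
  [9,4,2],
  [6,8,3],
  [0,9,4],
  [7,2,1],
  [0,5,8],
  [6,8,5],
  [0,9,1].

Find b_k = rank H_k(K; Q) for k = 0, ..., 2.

b_0 = 1, b_1 = 1, b_2 = 0.

We work with the vertex ordering 0 < 1 < 2 < 3 < 4 < 5 < 6 < 7 < 8 < 9. The simplices of K, each written with vertices in increasing order, are:

  0-simplices (10): [0], [1], [2], [3], [4], [5], [6], [7], [8], [9]
  1-simplices (30): (30 of them)
  2-simplices (20): (20 of them)

so the chain groups are C_0 ≅ Z^10, C_1 ≅ Z^30, C_2 ≅ Z^20.

The boundary map ∂_1: C_1 → C_0 sends each edge [p,q] (with p < q) to q − p.
The 10×30 boundary matrix has rank 9 and Smith normal form diag(1,1,1,1,1,1,1,1,1).

∂_2: C_2 → C_1 acts by ∂[p,q,r] = [q,r] − [p,r] + [p,q]. For instance
  ∂[0,1,8] = [1,8] − [0,8] + [0,1],
  ∂[0,4,9] = [4,9] − [0,9] + [0,4].
As a 30×20 matrix over Z this has rank 20, with invariant factors (1,1,1,1,1,1,1,1,1,1,1,1,1,1,1,1,1,1,1,2).

From H_k ≅ ker(∂_k) / im(∂_{k+1}) we obtain:

  H_0: rank C_0 − rank ∂_1 = 10 − 9 = 1, and the invariant factors of ∂_1 are all 1, so H_0 ≅ Z.
  H_1: rank ker ∂_1 − rank ∂_2 = (30 − 9) − 20 = 1, and ∂_2 has invariant factor 2 > 1, so H_1 ≅ Z ⊕ Z/2.
  H_2: rank ker ∂_2 − rank ∂_3 = (20 − 20) − 0 = 0, and there is no ∂_3, so H_2 ≅ 0.

Hence the Betti numbers are b_0 = 1, b_1 = 1, b_2 = 0.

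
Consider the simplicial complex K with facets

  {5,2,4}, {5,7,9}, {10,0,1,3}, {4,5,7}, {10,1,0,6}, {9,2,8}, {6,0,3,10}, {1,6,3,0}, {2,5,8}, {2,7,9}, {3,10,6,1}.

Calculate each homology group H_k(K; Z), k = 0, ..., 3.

H_0 ≅ Z^2,  H_1 ≅ Z,  H_2 = 0,  H_3 ≅ Z.

We work with the vertex ordering 0 < 1 < 2 < 3 < 4 < 5 < 6 < 7 < 8 < 9 < 10. The simplices of K, each written with vertices in increasing order, are:

  0-simplices (11): [0], [1], [2], [3], [4], [5], [6], [7], [8], [9], [10]
  1-simplices (22): [0,1], [0,3], [0,6], [0,10], [1,3], [1,6], [1,10], [2,4], [2,5], [2,7], [2,8], [2,9], [3,6], [3,10], [4,5], [4,7], [5,7], [5,8], [5,9], [6,10], [7,9], [8,9]
  2-simplices (16): [0,1,3], [0,1,6], [0,1,10], [0,3,6], [0,3,10], [0,6,10], [1,3,6], [1,3,10], [1,6,10], [2,4,5], [2,5,8], [2,7,9], [2,8,9], [3,6,10], [4,5,7], [5,7,9]
  3-simplices (5): [0,1,3,6], [0,1,3,10], [0,1,6,10], [0,3,6,10], [1,3,6,10]

Hence C_0 ≅ Z^11, C_1 ≅ Z^22, C_2 ≅ Z^16, C_3 ≅ Z^5.

The boundary map ∂_1: C_1 → C_0 maps an edge to its endpoints' difference, ∂[p,q] = q − p. For instance
  ∂[6,10] = [10] − [6].
The resulting 11×22 matrix has rank 9, and its Smith normal form has invariant factors (1,1,1,1,1,1,1,1,1).

Boundary ∂_2: C_2 → C_1 acts by ∂[p,q,r] = [q,r] − [p,r] + [p,q]. For instance
  ∂[1,6,10] = [6,10] − [1,10] + [1,6],
  ∂[3,6,10] = [6,10] − [3,10] + [3,6].
This gives a 22×16 integer matrix of rank 12; reducing to Smith normal form yields diagonal entries (1,1,1,1,1,1,1,1,1,1,1,1).

∂_3: C_3 → C_2 sends each 3-simplex σ to the alternating sum Σ_i (−1)^i (σ with its i-th vertex removed). For instance
  ∂[0,1,6,10] = [1,6,10] − [0,6,10] + [0,1,10] − [0,1,6],
  ∂[0,3,6,10] = [3,6,10] − [0,6,10] + [0,3,10] − [0,3,6].
The resulting 16×5 matrix has rank 4, and its Smith normal form has invariant factors (1,1,1,1).

Computing H_k = (kernel of ∂_k) / (image of ∂_{k+1}):

  H_0: rank C_0 − rank ∂_1 = 11 − 9 = 2, and the invariant factors of ∂_1 are all 1, so H_0 = Z^2.
  H_1: rank ker ∂_1 − rank ∂_2 = (22 − 9) − 12 = 1, and the invariant factors of ∂_2 are all 1, so H_1 = Z.
  H_2: rank ker ∂_2 − rank ∂_3 = (16 − 12) − 4 = 0, and the invariant factors of ∂_3 are all 1, so H_2 = 0.
  H_3: rank ker ∂_3 − rank ∂_4 = (5 − 4) − 0 = 1, and there is no ∂_4, so H_3 = Z.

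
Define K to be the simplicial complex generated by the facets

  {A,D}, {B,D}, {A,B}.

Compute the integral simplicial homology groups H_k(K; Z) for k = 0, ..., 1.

Fix the vertex order A < B < D and write every simplex with vertices in increasing order. Then dim K = 1 and the simplices of K are:

  0-simplices (3): A, B, D
  1-simplices (3): AB, AD, BD

Hence C_0 ≅ Z^3, C_1 ≅ Z^3.

The boundary map ∂_1: C_1 → C_0 is given by ∂[p,q] = [q] − [p].
The resulting 3×3 matrix has rank 2, and its Smith normal form has invariant factors (1,1).

Now H_k = ker ∂_k / im ∂_{k+1}, so:

  H_0: rank C_0 − rank ∂_1 = 3 − 2 = 1, and the invariant factors of ∂_1 are all 1, so H_0 = Z.
  H_1: rank ker ∂_1 − rank ∂_2 = (3 − 2) − 0 = 1, and there is no ∂_2, so H_1 = Z.

H_0 = Z,  H_1 = Z.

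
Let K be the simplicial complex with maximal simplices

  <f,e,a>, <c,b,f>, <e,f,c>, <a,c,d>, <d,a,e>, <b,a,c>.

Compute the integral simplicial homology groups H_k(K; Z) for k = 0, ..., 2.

Fix the vertex order a < b < c < d < e < f and write every simplex with vertices in increasing order. Then dim K = 2 and the simplices of K are:

  0-simplices (6): a, b, c, d, e, f
  1-simplices (12): ab, ac, ad, ae, af, bc, bf, cd, ce, cf, de, ef
  2-simplices (6): abc, acd, ade, aef, bcf, cef

Hence C_0 ≅ Z^6, C_1 ≅ Z^12, C_2 ≅ Z^6.

The boundary map ∂_1: C_1 → C_0 sends each edge [p,q] (with p < q) to q − p. For instance
  ∂ab = b − a.
The 6×12 boundary matrix has rank 5 and Smith normal form diag(1,1,1,1,1).

The boundary map ∂_2: C_2 → C_1 sends each 2-simplex [p,q,r] to [q,r] − [p,r] + [p,q]. For instance
  ∂acd = cd − ad + ac,
  ∂ade = de − ae + ad.
As a 12×6 matrix over Z this has rank 6, with invariant factors (1,1,1,1,1,1).

From H_k ≅ ker(∂_k) / im(∂_{k+1}) we obtain:

  H_0: rank C_0 − rank ∂_1 = 6 − 5 = 1, and the invariant factors of ∂_1 are all 1, so H_0 ≅ Z.
  H_1: rank ker ∂_1 − rank ∂_2 = (12 − 5) − 6 = 1, and the invariant factors of ∂_2 are all 1, so H_1 ≅ Z.
  H_2: rank ker ∂_2 − rank ∂_3 = (6 − 6) − 0 = 0, and there is no ∂_3, so H_2 ≅ 0.

(K is a triangulation of the cylinder S^1 x I.)

H_0 ≅ Z,  H_1 ≅ Z,  H_2 = 0.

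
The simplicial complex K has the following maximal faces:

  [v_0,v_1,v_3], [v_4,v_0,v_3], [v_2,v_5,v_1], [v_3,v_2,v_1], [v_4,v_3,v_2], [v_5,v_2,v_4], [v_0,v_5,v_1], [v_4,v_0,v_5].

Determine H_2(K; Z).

H_2 = Z.

Fix the vertex order v_0 < v_1 < v_2 < v_3 < v_4 < v_5 and write every simplex with vertices in increasing order. Then dim K = 2 and the simplices of K are:

  0-simplices (6): [v_0], [v_1], [v_2], [v_3], [v_4], [v_5]
  1-simplices (12): [v_0,v_1], [v_0,v_3], [v_0,v_4], [v_0,v_5], [v_1,v_2], [v_1,v_3], [v_1,v_5], [v_2,v_3], [v_2,v_4], [v_2,v_5], [v_3,v_4], [v_4,v_5]
  2-simplices (8): [v_0,v_1,v_3], [v_0,v_1,v_5], [v_0,v_3,v_4], [v_0,v_4,v_5], [v_1,v_2,v_3], [v_1,v_2,v_5], [v_2,v_3,v_4], [v_2,v_4,v_5]

Hence C_0 ≅ Z^6, C_1 ≅ Z^12, C_2 ≅ Z^8.

∂_1: C_1 → C_0 is given by ∂[p,q] = [q] − [p].
This gives a 6×12 integer matrix of rank 5; reducing to Smith normal form yields diagonal entries (1,1,1,1,1).

Boundary ∂_2: C_2 → C_1 maps a triangle to the signed sum of its edges. For instance
  ∂[v_1,v_2,v_3] = [v_2,v_3] − [v_1,v_3] + [v_1,v_2],
  ∂[v_0,v_3,v_4] = [v_3,v_4] − [v_0,v_4] + [v_0,v_3].
The 12×8 boundary matrix has rank 7 and Smith normal form diag(1,1,1,1,1,1,1).

Computing H_k = (kernel of ∂_k) / (image of ∂_{k+1}):

  H_2: rank ker ∂_2 − rank ∂_3 = (8 − 7) − 0 = 1, and there is no ∂_3, so H_2 ≅ Z.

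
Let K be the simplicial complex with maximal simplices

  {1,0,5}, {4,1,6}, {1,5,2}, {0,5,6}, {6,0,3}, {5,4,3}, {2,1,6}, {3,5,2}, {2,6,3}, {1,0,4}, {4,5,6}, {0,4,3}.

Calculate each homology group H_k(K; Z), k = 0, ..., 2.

Take the total order 0 < 1 < 2 < 3 < 4 < 5 < 6 on the vertex set. Then K (dimension 2) consists of the simplices:

  0-simplices (7): [0], [1], [2], [3], [4], [5], [6]
  1-simplices (18): [0,1], [0,3], [0,4], [0,5], [0,6], [1,2], [1,4], [1,5], [1,6], [2,3], [2,5], [2,6], [3,4], [3,5], [3,6], [4,5], [4,6], [5,6]
  2-simplices (12): [0,1,4], [0,1,5], [0,3,4], [0,3,6], [0,5,6], [1,2,5], [1,2,6], [1,4,6], [2,3,5], [2,3,6], [3,4,5], [4,5,6]

Hence C_0 ≅ Z^7, C_1 ≅ Z^18, C_2 ≅ Z^12.

∂_1: C_1 → C_0 is given by ∂[p,q] = [q] − [p]. For instance
  ∂[0,6] = [6] − [0].
The 7×18 boundary matrix has rank 6 and Smith normal form diag(1,1,1,1,1,1).

∂_2: C_2 → C_1 acts by ∂[p,q,r] = [q,r] − [p,r] + [p,q]. For instance
  ∂[0,1,5] = [1,5] − [0,5] + [0,1],
  ∂[1,2,6] = [2,6] − [1,6] + [1,2].
As a 18×12 matrix over Z this has rank 12, with invariant factors (1,1,1,1,1,1,1,1,1,1,1,2).

From H_k ≅ ker(∂_k) / im(∂_{k+1}) we obtain:

  H_0: rank C_0 − rank ∂_1 = 7 − 6 = 1, and the invariant factors of ∂_1 are all 1, so H_0 ≅ Z.
  H_1: rank ker ∂_1 − rank ∂_2 = (18 − 6) − 12 = 0, and ∂_2 has invariant factor 2 > 1, so H_1 ≅ Z_2.
  H_2: rank ker ∂_2 − rank ∂_3 = (12 − 12) − 0 = 0, and there is no ∂_3, so H_2 ≅ 0.

As a check, the Euler characteristic is 7 − 18 + 12 = 1, which agrees with 1 − 0 + 0 = 1.

H_0 = Z,  H_1 = Z_2,  H_2 = 0.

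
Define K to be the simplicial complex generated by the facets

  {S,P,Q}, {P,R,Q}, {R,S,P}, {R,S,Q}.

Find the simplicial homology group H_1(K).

Take the total order P < Q < R < S on the vertex set. Then K (dimension 2) consists of the simplices:

  0-simplices (4): P, Q, R, S
  1-simplices (6): PQ, PR, PS, QR, QS, RS
  2-simplices (4): PQR, PQS, PRS, QRS

giving chain groups C_0 ≅ Z^4, C_1 ≅ Z^6, C_2 ≅ Z^4.

The boundary map ∂_1: C_1 → C_0 is given by ∂[p,q] = [q] − [p]. For instance
  ∂PS = S − P.
As a 4×6 matrix over Z this has rank 3, with invariant factors (1,1,1).

Boundary ∂_2: C_2 → C_1 maps a triangle to the signed sum of its edges. For instance
  ∂PQR = QR − PR + PQ,
  ∂PQS = QS − PS + PQ.
This gives a 6×4 integer matrix of rank 3; reducing to Smith normal form yields diagonal entries (1,1,1).

Reading off H_k = ker ∂_k / im ∂_{k+1}:

  H_1: rank ker ∂_1 − rank ∂_2 = (6 − 3) − 3 = 0, and the invariant factors of ∂_2 are all 1, so H_1 = 0.

H_1 ≅ 0.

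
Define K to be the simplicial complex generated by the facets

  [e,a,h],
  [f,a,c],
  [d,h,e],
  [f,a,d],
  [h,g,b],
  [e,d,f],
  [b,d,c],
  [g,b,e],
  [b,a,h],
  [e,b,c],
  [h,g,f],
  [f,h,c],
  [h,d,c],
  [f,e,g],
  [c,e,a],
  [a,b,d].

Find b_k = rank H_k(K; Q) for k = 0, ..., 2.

b_0 = 1, b_1 = 2, b_2 = 1.

We work with the vertex ordering a < b < c < d < e < f < g < h. The simplices of K, each written with vertices in increasing order, are:

  0-simplices (8): a, b, c, d, e, f, g, h
  1-simplices (24): ab, ac, ad, ae, af, ah, bc, bd, be, bg, bh, cd, ce, cf, ch, de, df, dh, ef, eg, eh, fg, fh, gh
  2-simplices (16): abd, abh, ace, acf, adf, aeh, bcd, bce, beg, bgh, cdh, cfh, def, deh, efg, fgh

giving chain groups C_0 ≅ Z^8, C_1 ≅ Z^24, C_2 ≅ Z^16.

The boundary map ∂_1: C_1 → C_0 maps an edge to its endpoints' difference, ∂[p,q] = q − p. For instance
  ∂fh = h − f.
The resulting 8×24 matrix has rank 7, and its Smith normal form has invariant factors (1,1,1,1,1,1,1).

The boundary map ∂_2: C_2 → C_1 acts by ∂[p,q,r] = [q,r] − [p,r] + [p,q]. For instance
  ∂bce = ce − be + bc,
  ∂efg = fg − eg + ef.
As a 24×16 matrix over Z this has rank 15, with invariant factors (1,1,1,1,1,1,1,1,1,1,1,1,1,1,1).

Now H_k = ker ∂_k / im ∂_{k+1}, so:

  H_0: rank C_0 − rank ∂_1 = 8 − 7 = 1, and the invariant factors of ∂_1 are all 1, so H_0 = Z.
  H_1: rank ker ∂_1 − rank ∂_2 = (24 − 7) − 15 = 2, and the invariant factors of ∂_2 are all 1, so H_1 = Z^2.
  H_2: rank ker ∂_2 − rank ∂_3 = (16 − 15) − 0 = 1, and there is no ∂_3, so H_2 = Z.

(K is a triangulation of the torus T^2.)

Hence the Betti numbers are b_0 = 1, b_1 = 2, b_2 = 1.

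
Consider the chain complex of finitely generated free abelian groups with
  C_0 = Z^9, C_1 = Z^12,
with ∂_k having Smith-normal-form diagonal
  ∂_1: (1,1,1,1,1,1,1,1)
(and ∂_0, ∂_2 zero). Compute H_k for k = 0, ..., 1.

H_0 = Z,  H_1 = Z^4.

H_0: b_0 = 9 − 0 − 8 = 1; torsion from ∂_1 factors > 1: none. So H_0 = Z.
H_1: b_1 = 12 − 8 − 0 = 4; torsion from ∂_2 factors > 1: none. So H_1 = Z^4.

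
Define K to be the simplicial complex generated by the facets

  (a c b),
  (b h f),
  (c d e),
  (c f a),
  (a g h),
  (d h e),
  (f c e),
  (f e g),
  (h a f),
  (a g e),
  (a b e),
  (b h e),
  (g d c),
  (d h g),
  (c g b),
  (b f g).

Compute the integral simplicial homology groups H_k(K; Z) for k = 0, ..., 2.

H_0 ≅ Z,  H_1 ≅ Z^2,  H_2 ≅ Z.

We work with the vertex ordering a < b < c < d < e < f < g < h. The simplices of K, each written with vertices in increasing order, are:

  0-simplices (8): a, b, c, d, e, f, g, h
  1-simplices (24): ab, ac, ae, af, ag, ah, bc, be, bf, bg, bh, cd, ce, cf, cg, de, dg, dh, ef, eg, eh, fg, fh, gh
  2-simplices (16): abc, abe, acf, aeg, afh, agh, bcg, beh, bfg, bfh, cde, cdg, cef, deh, dgh, efg

giving chain groups C_0 ≅ Z^8, C_1 ≅ Z^24, C_2 ≅ Z^16.

∂_1: C_1 → C_0 sends each edge [p,q] (with p < q) to q − p.
The resulting 8×24 matrix has rank 7, and its Smith normal form has invariant factors (1,1,1,1,1,1,1).

∂_2: C_2 → C_1 maps a triangle to the signed sum of its edges. For instance
  ∂agh = gh − ah + ag,
  ∂beh = eh − bh + be.
The 24×16 boundary matrix has rank 15 and Smith normal form diag(1,1,1,1,1,1,1,1,1,1,1,1,1,1,1).

Now H_k = ker ∂_k / im ∂_{k+1}, so:

  H_0: rank C_0 − rank ∂_1 = 8 − 7 = 1, and the invariant factors of ∂_1 are all 1, so H_0 ≅ Z.
  H_1: rank ker ∂_1 − rank ∂_2 = (24 − 7) − 15 = 2, and the invariant factors of ∂_2 are all 1, so H_1 ≅ Z^2.
  H_2: rank ker ∂_2 − rank ∂_3 = (16 − 15) − 0 = 1, and there is no ∂_3, so H_2 ≅ Z.

As a check, the Euler characteristic is 8 − 24 + 16 = 0, which agrees with 1 − 2 + 1 = 0.
(K is a triangulation of the torus T^2.)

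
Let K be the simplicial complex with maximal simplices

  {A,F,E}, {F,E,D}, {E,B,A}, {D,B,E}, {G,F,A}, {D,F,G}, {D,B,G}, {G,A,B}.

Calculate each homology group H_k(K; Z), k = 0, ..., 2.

Order the vertices as A < B < D < E < F < G. Listing each simplex with vertices in this order, K has dimension 2 with simplices:

  0-simplices (6): A, B, D, E, F, G
  1-simplices (12): AB, AE, AF, AG, BD, BE, BG, DE, DF, DG, EF, FG
  2-simplices (8): ABE, ABG, AEF, AFG, BDE, BDG, DEF, DFG

giving chain groups C_0 ≅ Z^6, C_1 ≅ Z^12, C_2 ≅ Z^8.

Boundary ∂_1: C_1 → C_0 sends each edge [p,q] (with p < q) to q − p. For instance
  ∂EF = F − E.
As a 6×12 matrix over Z this has rank 5, with invariant factors (1,1,1,1,1).

The boundary map ∂_2: C_2 → C_1 acts by ∂[p,q,r] = [q,r] − [p,r] + [p,q]. For instance
  ∂ABG = BG − AG + AB,
  ∂DEF = EF − DF + DE.
The resulting 12×8 matrix has rank 7, and its Smith normal form has invariant factors (1,1,1,1,1,1,1).

Now H_k = ker ∂_k / im ∂_{k+1}, so:

  H_0: rank C_0 − rank ∂_1 = 6 − 5 = 1, and the invariant factors of ∂_1 are all 1, so H_0 ≅ Z.
  H_1: rank ker ∂_1 − rank ∂_2 = (12 − 5) − 7 = 0, and the invariant factors of ∂_2 are all 1, so H_1 ≅ 0.
  H_2: rank ker ∂_2 − rank ∂_3 = (8 − 7) − 0 = 1, and there is no ∂_3, so H_2 ≅ Z.

As a check, the Euler characteristic is 6 − 12 + 8 = 2, which agrees with 1 − 0 + 1 = 2.

H_0 ≅ Z,  H_1 = 0,  H_2 ≅ Z.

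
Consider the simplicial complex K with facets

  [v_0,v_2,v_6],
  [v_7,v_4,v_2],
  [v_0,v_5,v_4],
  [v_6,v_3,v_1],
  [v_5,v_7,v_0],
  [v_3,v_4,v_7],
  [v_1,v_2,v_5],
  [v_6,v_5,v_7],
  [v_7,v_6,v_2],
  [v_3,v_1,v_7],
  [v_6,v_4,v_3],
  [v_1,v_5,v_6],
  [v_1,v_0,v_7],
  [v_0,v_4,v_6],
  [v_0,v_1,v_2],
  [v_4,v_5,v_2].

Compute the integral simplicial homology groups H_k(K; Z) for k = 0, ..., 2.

We work with the vertex ordering v_0 < v_1 < v_2 < v_3 < v_4 < v_5 < v_6 < v_7. The simplices of K, each written with vertices in increasing order, are:

  0-simplices (8): [v_0], [v_1], [v_2], [v_3], [v_4], [v_5], [v_6], [v_7]
  1-simplices (24): (24 of them)
  2-simplices (16): (16 of them)

Hence C_0 ≅ Z^8, C_1 ≅ Z^24, C_2 ≅ Z^16.

∂_1: C_1 → C_0 maps an edge to its endpoints' difference, ∂[p,q] = q − p. For instance
  ∂[v_2,v_5] = [v_5] − [v_2].
As a 8×24 matrix over Z this has rank 7, with invariant factors (1,1,1,1,1,1,1).

The boundary map ∂_2: C_2 → C_1 maps a triangle to the signed sum of its edges. For instance
  ∂[v_1,v_3,v_6] = [v_3,v_6] − [v_1,v_6] + [v_1,v_3],
  ∂[v_2,v_4,v_5] = [v_4,v_5] − [v_2,v_5] + [v_2,v_4].
The 24×16 boundary matrix has rank 15 and Smith normal form diag(1,1,1,1,1,1,1,1,1,1,1,1,1,1,1).

Reading off H_k = ker ∂_k / im ∂_{k+1}:

  H_0: rank C_0 − rank ∂_1 = 8 − 7 = 1, and the invariant factors of ∂_1 are all 1, so H_0 = Z.
  H_1: rank ker ∂_1 − rank ∂_2 = (24 − 7) − 15 = 2, and the invariant factors of ∂_2 are all 1, so H_1 = Z^2.
  H_2: rank ker ∂_2 − rank ∂_3 = (16 − 15) − 0 = 1, and there is no ∂_3, so H_2 = Z.

As a check, the Euler characteristic is 8 − 24 + 16 = 0, which agrees with 1 − 2 + 1 = 0.

H_0 = Z,  H_1 = Z^2,  H_2 = Z.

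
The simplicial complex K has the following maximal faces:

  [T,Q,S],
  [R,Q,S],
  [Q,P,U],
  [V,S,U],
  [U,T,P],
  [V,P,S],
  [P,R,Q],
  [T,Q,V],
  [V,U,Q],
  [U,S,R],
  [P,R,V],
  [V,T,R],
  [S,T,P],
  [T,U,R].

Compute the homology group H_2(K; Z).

Take the total order P < Q < R < S < T < U < V on the vertex set. Then K (dimension 2) consists of the simplices:

  0-simplices (7): P, Q, R, S, T, U, V
  1-simplices (21): PQ, PR, PS, PT, PU, PV, QR, QS, QT, QU, QV, RS, RT, RU, RV, ST, SU, SV, TU, TV, UV
  2-simplices (14): PQR, PQU, PRV, PST, PSV, PTU, QRS, QST, QTV, QUV, RSU, RTU, RTV, SUV

Hence C_0 ≅ Z^7, C_1 ≅ Z^21, C_2 ≅ Z^14.

∂_1: C_1 → C_0 sends each edge [p,q] (with p < q) to q − p.
This gives a 7×21 integer matrix of rank 6; reducing to Smith normal form yields diagonal entries (1,1,1,1,1,1).

∂_2: C_2 → C_1 acts by ∂[p,q,r] = [q,r] − [p,r] + [p,q]. For instance
  ∂QRS = RS − QS + QR,
  ∂PQR = QR − PR + PQ.
As a 21×14 matrix over Z this has rank 13, with invariant factors (1,1,1,1,1,1,1,1,1,1,1,1,1).

From H_k ≅ ker(∂_k) / im(∂_{k+1}) we obtain:

  H_2: rank ker ∂_2 − rank ∂_3 = (14 − 13) − 0 = 1, and there is no ∂_3, so H_2 = Z.

H_2 = Z.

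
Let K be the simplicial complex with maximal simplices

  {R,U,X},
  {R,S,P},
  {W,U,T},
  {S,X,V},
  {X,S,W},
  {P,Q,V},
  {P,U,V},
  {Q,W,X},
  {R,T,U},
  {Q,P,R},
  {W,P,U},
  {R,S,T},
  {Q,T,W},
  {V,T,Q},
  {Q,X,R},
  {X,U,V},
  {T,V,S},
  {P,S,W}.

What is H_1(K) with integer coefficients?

H_1 = Z^2.

Take the total order P < Q < R < S < T < U < V < W < X on the vertex set. Then K (dimension 2) consists of the simplices:

  0-simplices (9): P, Q, R, S, T, U, V, W, X
  1-simplices (27): PQ, PR, PS, PU, PV, PW, QR, QT, QV, QW, QX, RS, RT, RU, RX, ST, SV, SW, SX, TU, TV, TW, UV, UW, UX, VX, WX
  2-simplices (18): PQR, PQV, PRS, PSW, PUV, PUW, QRX, QTV, QTW, QWX, RST, RTU, RUX, STV, SVX, SWX, TUW, UVX

Hence C_0 ≅ Z^9, C_1 ≅ Z^27, C_2 ≅ Z^18.

Boundary ∂_1: C_1 → C_0 is given by ∂[p,q] = [q] − [p]. For instance
  ∂TU = U − T.
The 9×27 boundary matrix has rank 8 and Smith normal form diag(1,1,1,1,1,1,1,1).

The boundary map ∂_2: C_2 → C_1 acts by ∂[p,q,r] = [q,r] − [p,r] + [p,q]. For instance
  ∂SVX = VX − SX + SV,
  ∂TUW = UW − TW + TU.
This gives a 27×18 integer matrix of rank 17; reducing to Smith normal form yields diagonal entries (1,1,1,1,1,1,1,1,1,1,1,1,1,1,1,1,1).

From H_k ≅ ker(∂_k) / im(∂_{k+1}) we obtain:

  H_1: rank ker ∂_1 − rank ∂_2 = (27 − 8) − 17 = 2, and the invariant factors of ∂_2 are all 1, so H_1 = Z^2.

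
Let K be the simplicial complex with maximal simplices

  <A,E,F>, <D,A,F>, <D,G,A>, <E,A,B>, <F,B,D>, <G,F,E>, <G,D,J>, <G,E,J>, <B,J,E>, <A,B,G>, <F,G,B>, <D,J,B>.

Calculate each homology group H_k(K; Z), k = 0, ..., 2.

H_0 = Z,  H_1 = Z_2,  H_2 = 0.

Take the total order A < B < D < E < F < G < J on the vertex set. Then K (dimension 2) consists of the simplices:

  0-simplices (7): A, B, D, E, F, G, J
  1-simplices (18): AB, AD, AE, AF, AG, BD, BE, BF, BG, BJ, DF, DG, DJ, EF, EG, EJ, FG, GJ
  2-simplices (12): ABE, ABG, ADF, ADG, AEF, BDF, BDJ, BEJ, BFG, DGJ, EFG, EGJ

so the chain groups are C_0 ≅ Z^7, C_1 ≅ Z^18, C_2 ≅ Z^12.

∂_1: C_1 → C_0 is given by ∂[p,q] = [q] − [p]. For instance
  ∂AB = B − A.
The 7×18 boundary matrix has rank 6 and Smith normal form diag(1,1,1,1,1,1).

∂_2: C_2 → C_1 sends each 2-simplex [p,q,r] to [q,r] − [p,r] + [p,q]. For instance
  ∂BDJ = DJ − BJ + BD,
  ∂BFG = FG − BG + BF.
The 18×12 boundary matrix has rank 12 and Smith normal form diag(1,1,1,1,1,1,1,1,1,1,1,2).

From H_k ≅ ker(∂_k) / im(∂_{k+1}) we obtain:

  H_0: rank C_0 − rank ∂_1 = 7 − 6 = 1, and the invariant factors of ∂_1 are all 1, so H_0 = Z.
  H_1: rank ker ∂_1 − rank ∂_2 = (18 − 6) − 12 = 0, and ∂_2 has invariant factor 2 > 1, so H_1 = Z_2.
  H_2: rank ker ∂_2 − rank ∂_3 = (12 − 12) − 0 = 0, and there is no ∂_3, so H_2 = 0.

As a check, the Euler characteristic is 7 − 18 + 12 = 1, which agrees with 1 − 0 + 0 = 1.
(K is a triangulation of the real projective plane RP^2.)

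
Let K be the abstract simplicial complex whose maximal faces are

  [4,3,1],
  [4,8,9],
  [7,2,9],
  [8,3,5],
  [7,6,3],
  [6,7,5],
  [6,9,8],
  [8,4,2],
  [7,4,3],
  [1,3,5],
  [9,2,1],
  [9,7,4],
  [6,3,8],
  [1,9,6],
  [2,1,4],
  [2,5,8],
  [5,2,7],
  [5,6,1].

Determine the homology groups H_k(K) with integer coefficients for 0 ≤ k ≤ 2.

H_0 ≅ Z,  H_1 ≅ Z × Z/2,  H_2 = 0.

K has 9 vertices, 27 edges, 18 triangles.
rank ∂_0 = 0, rank ∂_1 = 8 ⇒ b_0 = 9 − 0 − 8 = 1; all invariant factors of ∂_1 are 1 so no torsion. So H_0 ≅ Z.
rank ∂_1 = 8, rank ∂_2 = 18 ⇒ b_1 = 27 − 8 − 18 = 1; ∂_2 has invariant factor(s) [2] giving torsion. So H_1 ≅ Z × Z/2.
rank ∂_2 = 18, rank ∂_3 = 0 ⇒ b_2 = 18 − 18 − 0 = 0. So H_2 ≅ 0.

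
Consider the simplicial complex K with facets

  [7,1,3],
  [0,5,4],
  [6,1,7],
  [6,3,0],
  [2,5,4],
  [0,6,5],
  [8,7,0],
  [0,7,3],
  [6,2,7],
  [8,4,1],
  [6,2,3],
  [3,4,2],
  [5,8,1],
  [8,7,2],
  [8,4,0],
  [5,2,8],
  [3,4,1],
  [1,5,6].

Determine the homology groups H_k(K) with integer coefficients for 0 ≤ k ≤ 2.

H_0 = Z,  H_1 = Z × Z/2,  H_2 = 0.

We work with the vertex ordering 0 < 1 < 2 < 3 < 4 < 5 < 6 < 7 < 8. The simplices of K, each written with vertices in increasing order, are:

  0-simplices (9): [0], [1], [2], [3], [4], [5], [6], [7], [8]
  1-simplices (27): (27 of them)
  2-simplices (18): [0,3,6], [0,3,7], [0,4,5], [0,4,8], [0,5,6], [0,7,8], [1,3,4], [1,3,7], [1,4,8], [1,5,6], [1,5,8], [1,6,7], [2,3,4], [2,3,6], [2,4,5], [2,5,8], [2,6,7], [2,7,8]

so the chain groups are C_0 ≅ Z^9, C_1 ≅ Z^27, C_2 ≅ Z^18.

The boundary map ∂_1: C_1 → C_0 maps an edge to its endpoints' difference, ∂[p,q] = q − p. For instance
  ∂[7,8] = [8] − [7].
The resulting 9×27 matrix has rank 8, and its Smith normal form has invariant factors (1,1,1,1,1,1,1,1).

∂_2: C_2 → C_1 acts by ∂[p,q,r] = [q,r] − [p,r] + [p,q]. For instance
  ∂[1,5,6] = [5,6] − [1,6] + [1,5],
  ∂[1,6,7] = [6,7] − [1,7] + [1,6].
This gives a 27×18 integer matrix of rank 18; reducing to Smith normal form yields diagonal entries (1,1,1,1,1,1,1,1,1,1,1,1,1,1,1,1,1,2).

Computing H_k = (kernel of ∂_k) / (image of ∂_{k+1}):

  H_0: rank C_0 − rank ∂_1 = 9 − 8 = 1, and the invariant factors of ∂_1 are all 1, so H_0 ≅ Z.
  H_1: rank ker ∂_1 − rank ∂_2 = (27 − 8) − 18 = 1, and ∂_2 has invariant factor 2 > 1, so H_1 ≅ Z × Z/2.
  H_2: rank ker ∂_2 − rank ∂_3 = (18 − 18) − 0 = 0, and there is no ∂_3, so H_2 ≅ 0.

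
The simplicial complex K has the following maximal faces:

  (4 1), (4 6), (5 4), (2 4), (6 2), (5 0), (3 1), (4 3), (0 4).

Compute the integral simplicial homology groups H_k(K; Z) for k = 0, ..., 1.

H_0 ≅ Z,  H_1 ≅ Z^3.

We work with the vertex ordering 0 < 1 < 2 < 3 < 4 < 5 < 6. The simplices of K, each written with vertices in increasing order, are:

  0-simplices (7): [0], [1], [2], [3], [4], [5], [6]
  1-simplices (9): [0,4], [0,5], [1,3], [1,4], [2,4], [2,6], [3,4], [4,5], [4,6]

so the chain groups are C_0 ≅ Z^7, C_1 ≅ Z^9.

The boundary map ∂_1: C_1 → C_0 is given by ∂[p,q] = [q] − [p]. For instance
  ∂[4,5] = [5] − [4].
As a 7×9 matrix over Z this has rank 6, with invariant factors (1,1,1,1,1,1).

From H_k ≅ ker(∂_k) / im(∂_{k+1}) we obtain:

  H_0: rank C_0 − rank ∂_1 = 7 − 6 = 1, and the invariant factors of ∂_1 are all 1, so H_0 ≅ Z.
  H_1: rank ker ∂_1 − rank ∂_2 = (9 − 6) − 0 = 3, and there is no ∂_2, so H_1 ≅ Z^3.

As a check, the Euler characteristic is 7 − 9 = -2, which agrees with 1 − 3 = -2.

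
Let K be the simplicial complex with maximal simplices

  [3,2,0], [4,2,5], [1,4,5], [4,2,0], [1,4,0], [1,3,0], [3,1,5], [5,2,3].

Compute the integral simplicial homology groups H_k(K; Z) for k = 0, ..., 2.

We work with the vertex ordering 0 < 1 < 2 < 3 < 4 < 5. The simplices of K, each written with vertices in increasing order, are:

  0-simplices (6): [0], [1], [2], [3], [4], [5]
  1-simplices (12): [0,1], [0,2], [0,3], [0,4], [1,3], [1,4], [1,5], [2,3], [2,4], [2,5], [3,5], [4,5]
  2-simplices (8): [0,1,3], [0,1,4], [0,2,3], [0,2,4], [1,3,5], [1,4,5], [2,3,5], [2,4,5]

giving chain groups C_0 ≅ Z^6, C_1 ≅ Z^12, C_2 ≅ Z^8.

The boundary map ∂_1: C_1 → C_0 is given by ∂[p,q] = [q] − [p].
The 6×12 boundary matrix has rank 5 and Smith normal form diag(1,1,1,1,1).

∂_2: C_2 → C_1 sends each 2-simplex [p,q,r] to [q,r] − [p,r] + [p,q]. For instance
  ∂[1,4,5] = [4,5] − [1,5] + [1,4],
  ∂[0,2,4] = [2,4] − [0,4] + [0,2].
The resulting 12×8 matrix has rank 7, and its Smith normal form has invariant factors (1,1,1,1,1,1,1).

Reading off H_k = ker ∂_k / im ∂_{k+1}:

  H_0: rank C_0 − rank ∂_1 = 6 − 5 = 1, and the invariant factors of ∂_1 are all 1, so H_0 ≅ Z.
  H_1: rank ker ∂_1 − rank ∂_2 = (12 − 5) − 7 = 0, and the invariant factors of ∂_2 are all 1, so H_1 ≅ 0.
  H_2: rank ker ∂_2 − rank ∂_3 = (8 − 7) − 0 = 1, and there is no ∂_3, so H_2 ≅ Z.

As a check, the Euler characteristic is 6 − 12 + 8 = 2, which agrees with 1 − 0 + 1 = 2.

H_0 ≅ Z,  H_1 = 0,  H_2 ≅ Z.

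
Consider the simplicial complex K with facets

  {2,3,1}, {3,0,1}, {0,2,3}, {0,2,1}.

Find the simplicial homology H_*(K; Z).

We work with the vertex ordering 0 < 1 < 2 < 3. The simplices of K, each written with vertices in increasing order, are:

  0-simplices (4): [0], [1], [2], [3]
  1-simplices (6): [0,1], [0,2], [0,3], [1,2], [1,3], [2,3]
  2-simplices (4): [0,1,2], [0,1,3], [0,2,3], [1,2,3]

so the chain groups are C_0 ≅ Z^4, C_1 ≅ Z^6, C_2 ≅ Z^4.

Boundary ∂_1: C_1 → C_0 maps an edge to its endpoints' difference, ∂[p,q] = q − p.
The 4×6 boundary matrix has rank 3 and Smith normal form diag(1,1,1).

The boundary map ∂_2: C_2 → C_1 maps a triangle to the signed sum of its edges. For instance
  ∂[0,2,3] = [2,3] − [0,3] + [0,2],
  ∂[0,1,2] = [1,2] − [0,2] + [0,1].
This gives a 6×4 integer matrix of rank 3; reducing to Smith normal form yields diagonal entries (1,1,1).

From H_k ≅ ker(∂_k) / im(∂_{k+1}) we obtain:

  H_0: rank C_0 − rank ∂_1 = 4 − 3 = 1, and the invariant factors of ∂_1 are all 1, so H_0 = Z.
  H_1: rank ker ∂_1 − rank ∂_2 = (6 − 3) − 3 = 0, and the invariant factors of ∂_2 are all 1, so H_1 = 0.
  H_2: rank ker ∂_2 − rank ∂_3 = (4 − 3) − 0 = 1, and there is no ∂_3, so H_2 = Z.

As a check, the Euler characteristic is 4 − 6 + 4 = 2, which agrees with 1 − 0 + 1 = 2.

H_0 ≅ Z,  H_1 = 0,  H_2 ≅ Z.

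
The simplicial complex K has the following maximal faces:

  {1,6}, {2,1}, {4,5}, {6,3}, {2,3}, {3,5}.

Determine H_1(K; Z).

H_1 ≅ Z.

Fix the vertex order 1 < 2 < 3 < 4 < 5 < 6 and write every simplex with vertices in increasing order. Then dim K = 1 and the simplices of K are:

  0-simplices (6): [1], [2], [3], [4], [5], [6]
  1-simplices (6): [1,2], [1,6], [2,3], [3,5], [3,6], [4,5]

Hence C_0 ≅ Z^6, C_1 ≅ Z^6.

The boundary map ∂_1: C_1 → C_0 sends each edge [p,q] (with p < q) to q − p. For instance
  ∂[2,3] = [3] − [2].
This gives a 6×6 integer matrix of rank 5; reducing to Smith normal form yields diagonal entries (1,1,1,1,1).

Computing H_k = (kernel of ∂_k) / (image of ∂_{k+1}):

  H_1: rank ker ∂_1 − rank ∂_2 = (6 − 5) − 0 = 1, and there is no ∂_2, so H_1 = Z.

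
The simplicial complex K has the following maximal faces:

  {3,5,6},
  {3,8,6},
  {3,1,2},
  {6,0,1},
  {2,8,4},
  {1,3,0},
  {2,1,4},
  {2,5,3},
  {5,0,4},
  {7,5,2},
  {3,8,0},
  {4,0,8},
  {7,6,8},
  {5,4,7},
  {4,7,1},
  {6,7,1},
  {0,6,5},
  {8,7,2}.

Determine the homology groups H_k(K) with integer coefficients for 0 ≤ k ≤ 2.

Order the vertices as 0 < 1 < 2 < 3 < 4 < 5 < 6 < 7 < 8. Listing each simplex with vertices in this order, K has dimension 2 with simplices:

  0-simplices (9): [0], [1], [2], [3], [4], [5], [6], [7], [8]
  1-simplices (27): (27 of them)
  2-simplices (18): [0,1,3], [0,1,6], [0,3,8], [0,4,5], [0,4,8], [0,5,6], [1,2,3], [1,2,4], [1,4,7], [1,6,7], [2,3,5], [2,4,8], [2,5,7], [2,7,8], [3,5,6], [3,6,8], [4,5,7], [6,7,8]

so the chain groups are C_0 ≅ Z^9, C_1 ≅ Z^27, C_2 ≅ Z^18.

Boundary ∂_1: C_1 → C_0 is given by ∂[p,q] = [q] − [p]. For instance
  ∂[1,7] = [7] − [1].
As a 9×27 matrix over Z this has rank 8, with invariant factors (1,1,1,1,1,1,1,1).

The boundary map ∂_2: C_2 → C_1 maps a triangle to the signed sum of its edges. For instance
  ∂[0,4,8] = [4,8] − [0,8] + [0,4],
  ∂[1,2,3] = [2,3] − [1,3] + [1,2].
As a 27×18 matrix over Z this has rank 18, with invariant factors (1,1,1,1,1,1,1,1,1,1,1,1,1,1,1,1,1,2).

From H_k ≅ ker(∂_k) / im(∂_{k+1}) we obtain:

  H_0: rank C_0 − rank ∂_1 = 9 − 8 = 1, and the invariant factors of ∂_1 are all 1, so H_0 ≅ Z.
  H_1: rank ker ∂_1 − rank ∂_2 = (27 − 8) − 18 = 1, and ∂_2 has invariant factor 2 > 1, so H_1 ≅ Z × Z/2.
  H_2: rank ker ∂_2 − rank ∂_3 = (18 − 18) − 0 = 0, and there is no ∂_3, so H_2 ≅ 0.

H_0 ≅ Z,  H_1 ≅ Z × Z/2,  H_2 = 0.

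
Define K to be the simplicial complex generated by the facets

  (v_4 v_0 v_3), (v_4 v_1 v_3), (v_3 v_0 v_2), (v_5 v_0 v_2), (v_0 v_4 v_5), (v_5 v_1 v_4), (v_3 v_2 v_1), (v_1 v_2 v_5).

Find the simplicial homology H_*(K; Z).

Order the vertices as v_0 < v_1 < v_2 < v_3 < v_4 < v_5. Listing each simplex with vertices in this order, K has dimension 2 with simplices:

  0-simplices (6): [v_0], [v_1], [v_2], [v_3], [v_4], [v_5]
  1-simplices (12): [v_0,v_2], [v_0,v_3], [v_0,v_4], [v_0,v_5], [v_1,v_2], [v_1,v_3], [v_1,v_4], [v_1,v_5], [v_2,v_3], [v_2,v_5], [v_3,v_4], [v_4,v_5]
  2-simplices (8): [v_0,v_2,v_3], [v_0,v_2,v_5], [v_0,v_3,v_4], [v_0,v_4,v_5], [v_1,v_2,v_3], [v_1,v_2,v_5], [v_1,v_3,v_4], [v_1,v_4,v_5]

so the chain groups are C_0 ≅ Z^6, C_1 ≅ Z^12, C_2 ≅ Z^8.

Boundary ∂_1: C_1 → C_0 is given by ∂[p,q] = [q] − [p].
The 6×12 boundary matrix has rank 5 and Smith normal form diag(1,1,1,1,1).

The boundary map ∂_2: C_2 → C_1 sends each 2-simplex [p,q,r] to [q,r] − [p,r] + [p,q]. For instance
  ∂[v_1,v_4,v_5] = [v_4,v_5] − [v_1,v_5] + [v_1,v_4],
  ∂[v_1,v_3,v_4] = [v_3,v_4] − [v_1,v_4] + [v_1,v_3].
As a 12×8 matrix over Z this has rank 7, with invariant factors (1,1,1,1,1,1,1).

Reading off H_k = ker ∂_k / im ∂_{k+1}:

  H_0: rank C_0 − rank ∂_1 = 6 − 5 = 1, and the invariant factors of ∂_1 are all 1, so H_0 = Z.
  H_1: rank ker ∂_1 − rank ∂_2 = (12 − 5) − 7 = 0, and the invariant factors of ∂_2 are all 1, so H_1 = 0.
  H_2: rank ker ∂_2 − rank ∂_3 = (8 − 7) − 0 = 1, and there is no ∂_3, so H_2 = Z.

As a check, the Euler characteristic is 6 − 12 + 8 = 2, which agrees with 1 − 0 + 1 = 2.
(K is a triangulation of the 2-sphere S^2.)

H_0 ≅ Z,  H_1 = 0,  H_2 ≅ Z.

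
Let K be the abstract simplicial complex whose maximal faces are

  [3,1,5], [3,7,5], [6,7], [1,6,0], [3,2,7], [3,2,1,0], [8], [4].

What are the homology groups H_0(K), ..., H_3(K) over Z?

K has 9 vertices, 14 edges, 8 triangles, 1 3-simplex.
rank ∂_0 = 0, rank ∂_1 = 6 ⇒ b_0 = 9 − 0 − 6 = 3; all invariant factors of ∂_1 are 1 so no torsion. So H_0 ≅ Z^3.
rank ∂_1 = 6, rank ∂_2 = 7 ⇒ b_1 = 14 − 6 − 7 = 1; all invariant factors of ∂_2 are 1 so no torsion. So H_1 ≅ Z.
rank ∂_2 = 7, rank ∂_3 = 1 ⇒ b_2 = 8 − 7 − 1 = 0; all invariant factors of ∂_3 are 1 so no torsion. So H_2 ≅ 0.
rank ∂_3 = 1, rank ∂_4 = 0 ⇒ b_3 = 1 − 1 − 0 = 0. So H_3 ≅ 0.

H_0 = Z^3,  H_1 = Z,  H_2 = 0,  H_3 = 0.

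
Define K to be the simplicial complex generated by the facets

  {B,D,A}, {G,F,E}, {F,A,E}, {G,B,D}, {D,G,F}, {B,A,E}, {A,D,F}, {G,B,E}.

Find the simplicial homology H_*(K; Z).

We work with the vertex ordering A < B < D < E < F < G. The simplices of K, each written with vertices in increasing order, are:

  0-simplices (6): A, B, D, E, F, G
  1-simplices (12): AB, AD, AE, AF, BD, BE, BG, DF, DG, EF, EG, FG
  2-simplices (8): ABD, ABE, ADF, AEF, BDG, BEG, DFG, EFG

giving chain groups C_0 ≅ Z^6, C_1 ≅ Z^12, C_2 ≅ Z^8.

∂_1: C_1 → C_0 sends each edge [p,q] (with p < q) to q − p. For instance
  ∂EF = F − E.
This gives a 6×12 integer matrix of rank 5; reducing to Smith normal form yields diagonal entries (1,1,1,1,1).

The boundary map ∂_2: C_2 → C_1 sends each 2-simplex [p,q,r] to [q,r] − [p,r] + [p,q]. For instance
  ∂ABD = BD − AD + AB,
  ∂BDG = DG − BG + BD.
This gives a 12×8 integer matrix of rank 7; reducing to Smith normal form yields diagonal entries (1,1,1,1,1,1,1).

From H_k ≅ ker(∂_k) / im(∂_{k+1}) we obtain:

  H_0: rank C_0 − rank ∂_1 = 6 − 5 = 1, and the invariant factors of ∂_1 are all 1, so H_0 = Z.
  H_1: rank ker ∂_1 − rank ∂_2 = (12 − 5) − 7 = 0, and the invariant factors of ∂_2 are all 1, so H_1 = 0.
  H_2: rank ker ∂_2 − rank ∂_3 = (8 − 7) − 0 = 1, and there is no ∂_3, so H_2 = Z.

As a check, the Euler characteristic is 6 − 12 + 8 = 2, which agrees with 1 − 0 + 1 = 2.

H_0 = Z,  H_1 = 0,  H_2 = Z.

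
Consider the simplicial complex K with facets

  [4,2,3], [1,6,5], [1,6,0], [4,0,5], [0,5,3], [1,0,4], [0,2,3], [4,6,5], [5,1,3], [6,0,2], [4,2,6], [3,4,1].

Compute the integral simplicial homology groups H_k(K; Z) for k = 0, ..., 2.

Fix the vertex order 0 < 1 < 2 < 3 < 4 < 5 < 6 and write every simplex with vertices in increasing order. Then dim K = 2 and the simplices of K are:

  0-simplices (7): [0], [1], [2], [3], [4], [5], [6]
  1-simplices (18): [0,1], [0,2], [0,3], [0,4], [0,5], [0,6], [1,3], [1,4], [1,5], [1,6], [2,3], [2,4], [2,6], [3,4], [3,5], [4,5], [4,6], [5,6]
  2-simplices (12): [0,1,4], [0,1,6], [0,2,3], [0,2,6], [0,3,5], [0,4,5], [1,3,4], [1,3,5], [1,5,6], [2,3,4], [2,4,6], [4,5,6]

so the chain groups are C_0 ≅ Z^7, C_1 ≅ Z^18, C_2 ≅ Z^12.

∂_1: C_1 → C_0 maps an edge to its endpoints' difference, ∂[p,q] = q − p. For instance
  ∂[3,4] = [4] − [3].
The 7×18 boundary matrix has rank 6 and Smith normal form diag(1,1,1,1,1,1).

Boundary ∂_2: C_2 → C_1 maps a triangle to the signed sum of its edges. For instance
  ∂[2,4,6] = [4,6] − [2,6] + [2,4],
  ∂[4,5,6] = [5,6] − [4,6] + [4,5].
The 18×12 boundary matrix has rank 12 and Smith normal form diag(1,1,1,1,1,1,1,1,1,1,1,2).

Now H_k = ker ∂_k / im ∂_{k+1}, so:

  H_0: rank C_0 − rank ∂_1 = 7 − 6 = 1, and the invariant factors of ∂_1 are all 1, so H_0 ≅ Z.
  H_1: rank ker ∂_1 − rank ∂_2 = (18 − 6) − 12 = 0, and ∂_2 has invariant factor 2 > 1, so H_1 ≅ Z/2.
  H_2: rank ker ∂_2 − rank ∂_3 = (12 − 12) − 0 = 0, and there is no ∂_3, so H_2 ≅ 0.

H_0 ≅ Z,  H_1 ≅ Z/2,  H_2 = 0.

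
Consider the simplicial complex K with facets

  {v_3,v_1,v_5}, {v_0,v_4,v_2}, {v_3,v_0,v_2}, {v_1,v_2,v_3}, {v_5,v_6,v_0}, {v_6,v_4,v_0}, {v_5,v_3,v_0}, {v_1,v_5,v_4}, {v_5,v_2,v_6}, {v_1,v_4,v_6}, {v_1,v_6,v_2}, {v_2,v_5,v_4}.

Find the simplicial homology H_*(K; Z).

K has 7 vertices, 18 edges, 12 triangles.
rank ∂_0 = 0, rank ∂_1 = 6 ⇒ b_0 = 7 − 0 − 6 = 1; all invariant factors of ∂_1 are 1 so no torsion. So H_0 = Z.
rank ∂_1 = 6, rank ∂_2 = 12 ⇒ b_1 = 18 − 6 − 12 = 0; ∂_2 has invariant factor(s) [2] giving torsion. So H_1 = Z/2.
rank ∂_2 = 12, rank ∂_3 = 0 ⇒ b_2 = 12 − 12 − 0 = 0. So H_2 = 0.

H_0 ≅ Z,  H_1 ≅ Z/2,  H_2 = 0.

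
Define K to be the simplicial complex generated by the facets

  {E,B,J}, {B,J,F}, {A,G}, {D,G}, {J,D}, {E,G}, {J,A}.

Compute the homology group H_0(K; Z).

Fix the vertex order A < B < D < E < F < G < J and write every simplex with vertices in increasing order. Then dim K = 2 and the simplices of K are:

  0-simplices (7): A, B, D, E, F, G, J
  1-simplices (10): AG, AJ, BE, BF, BJ, DG, DJ, EG, EJ, FJ
  2-simplices (2): BEJ, BFJ

Hence C_0 ≅ Z^7, C_1 ≅ Z^10, C_2 ≅ Z^2.

Boundary ∂_1: C_1 → C_0 maps an edge to its endpoints' difference, ∂[p,q] = q − p. For instance
  ∂EJ = J − E.
This gives a 7×10 integer matrix of rank 6; reducing to Smith normal form yields diagonal entries (1,1,1,1,1,1).

The boundary map ∂_2: C_2 → C_1 acts by ∂[p,q,r] = [q,r] − [p,r] + [p,q]. For instance
  ∂BFJ = FJ − BJ + BF,
  ∂BEJ = EJ − BJ + BE.
The resulting 10×2 matrix has rank 2, and its Smith normal form has invariant factors (1,1).

Computing H_k = (kernel of ∂_k) / (image of ∂_{k+1}):

  H_0: rank C_0 − rank ∂_1 = 7 − 6 = 1, and the invariant factors of ∂_1 are all 1, so H_0 = Z.

H_0 ≅ Z.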